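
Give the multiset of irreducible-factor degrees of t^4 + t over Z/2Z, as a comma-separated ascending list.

1, 1, 2

Write h(t) = t^4 + t.
Roots in Z/2Z: h(0) = 0 → root; h(1) = 0 → root.
Linear factors from roots: (t), (t + 1).
Complete factorization: h(t) = (t)·(t + 1)·(t^2 + t + 1).
Factor degrees with multiplicity: 1 + 1 + 2 = 4.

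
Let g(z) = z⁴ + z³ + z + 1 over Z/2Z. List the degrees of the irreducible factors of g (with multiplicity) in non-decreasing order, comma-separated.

Roots in Z/2Z: g(0) = 1; g(1) = 0 → root.
Linear factors from roots: (z + 1).
Complete factorization: g(z) = (z + 1)^2·(z² + z + 1).
Factor degrees with multiplicity: 1 + 1 + 2 = 4.

1, 1, 2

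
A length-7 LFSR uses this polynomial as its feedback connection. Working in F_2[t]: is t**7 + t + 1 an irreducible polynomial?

Yes

Write f(t) = t**7 + t + 1.
Check for roots in F_2: f(0) = 1; f(1) = 1.
No roots, so no linear factors.
Monic irreducibles of degree 2 over GF(2): t**2 + t + 1.
None of them divide f (all give nonzero remainder).
Monic irreducibles of degree 3 over GF(2): t**3 + t + 1, t**3 + t**2 + 1.
None of them divide f (all give nonzero remainder).
No irreducible factor of degree ≤ 3 exists, so f is irreducible over GF(2).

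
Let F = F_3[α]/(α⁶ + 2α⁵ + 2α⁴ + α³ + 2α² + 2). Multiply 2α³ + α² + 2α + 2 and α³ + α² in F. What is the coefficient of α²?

1

Multiply in F_3[α]: (2α³ + α² + 2α + 2)·(α³ + α²) = 2α⁶ + α³ + 2α².
Reduce using α⁶ ≡ α⁵ + α⁴ + 2α³ + α² + 1 (mod α⁶ + 2α⁵ + 2α⁴ + α³ + 2α² + 2).
Reduced: 2α⁵ + 2α⁴ + 2α³ + α² + 2.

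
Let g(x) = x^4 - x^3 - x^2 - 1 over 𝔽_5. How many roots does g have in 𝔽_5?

1

Evaluate at each of the 5 elements of 𝔽_5:
g(0) = 4; g(1) = 3; g(2) = 3; g(3) = 4; g(4) = 0 → root.
Roots: {4}.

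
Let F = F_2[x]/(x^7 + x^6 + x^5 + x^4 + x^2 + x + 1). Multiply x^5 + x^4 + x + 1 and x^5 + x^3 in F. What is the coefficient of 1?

0

Multiply in F_2[x]: (x^5 + x^4 + x + 1)·(x^5 + x^3) = x^10 + x^9 + x^8 + x^7 + x^6 + x^5 + x^4 + x^3.
Reduce using x^7 ≡ x^6 + x^5 + x^4 + x^2 + x + 1 (mod x^7 + x^6 + x^5 + x^4 + x^2 + x + 1).
Reduced: x^6.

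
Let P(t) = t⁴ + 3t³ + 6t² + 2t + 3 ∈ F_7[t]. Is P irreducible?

Yes

Check for roots in F_7: P(0) = 3; P(1) = 1; P(2) = 1; P(3) = 1; P(4) = 2; P(5) = 1; P(6) = 5.
No roots, so no linear factors.
Degree-2 irreducible divisors: test the 21 monic irreducibles of degree 2 over GF(7).
None of them divide P (all give nonzero remainder).
No irreducible factor of degree ≤ 2 exists, so P is irreducible over GF(7).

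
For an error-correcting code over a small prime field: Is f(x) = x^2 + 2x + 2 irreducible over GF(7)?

Yes

Check for roots in GF(7): f(0) = 2; f(1) = 5; f(2) = 3; f(3) = 3; f(4) = 5; f(5) = 2; f(6) = 1.
No roots. A degree-2 polynomial over a field with no linear factor is irreducible.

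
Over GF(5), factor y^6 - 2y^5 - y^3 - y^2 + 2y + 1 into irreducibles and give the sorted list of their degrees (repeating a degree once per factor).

Write g(y) = y^6 - 2y^5 - y^3 - y^2 + 2y + 1.
Roots in GF(5): g(0) = 1; g(1) = 0 → root; g(2) = 3; g(3) = 4; g(4) = 2.
Linear factors from roots: (y - 1).
Complete factorization: g(y) = (y - 1)·(y^2 + 2y - 2)·(y^3 + 2y^2 + 2y - 2).
Factor degrees with multiplicity: 1 + 2 + 3 = 6.

1, 2, 3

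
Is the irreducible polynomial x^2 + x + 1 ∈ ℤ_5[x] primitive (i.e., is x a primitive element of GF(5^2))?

Write f(x) = x^2 + x + 1.
|GF(5^2)^×| = 5^2 − 1 = 24. Prime factorization: 24 = 2^3·3.
f is primitive ⇔ x has order 24 in GF(5)[x]/(f), i.e. x^(24/q) ≠ 1 for each prime q | 24.
x^(12) mod f = 1
x^(8) mod f = 4x + 4.
Since x^(12) = 1, the order of x divides 12 < 24; not primitive.

No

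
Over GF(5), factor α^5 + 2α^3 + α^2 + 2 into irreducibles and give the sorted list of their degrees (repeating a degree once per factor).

Write h(α) = α^5 + 2α^3 + α^2 + 2.
Roots in GF(5): h(0) = 2; h(1) = 1; h(2) = 4; h(3) = 3; h(4) = 0 → root.
Linear factors from roots: (α + 1).
Complete factorization: h(α) = (α + 1)·(α^2 + 2)·(α^2 - α + 1).
Factor degrees with multiplicity: 1 + 2 + 2 = 5.

1, 2, 2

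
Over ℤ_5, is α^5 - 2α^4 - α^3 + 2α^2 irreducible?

No

Write g(α) = α^5 - 2α^4 - α^3 + 2α^2.
Check for roots in ℤ_5: g(0) = 0 → root; g(1) = 0 → root; g(2) = 0 → root; g(3) = 2; g(4) = 0 → root.
g(0) = 0, so (α) divides g(α); g is reducible.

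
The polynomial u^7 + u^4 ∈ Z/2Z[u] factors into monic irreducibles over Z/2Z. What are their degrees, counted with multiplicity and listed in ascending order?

1, 1, 1, 1, 1, 2

Write f(u) = u^7 + u^4.
Roots in Z/2Z: f(0) = 0 → root; f(1) = 0 → root.
Linear factors from roots: (u), (u + 1).
Complete factorization: f(u) = (u + 1)·(u)^4·(u^2 + u + 1).
Factor degrees with multiplicity: 1 + 1 + 1 + 1 + 1 + 2 = 7.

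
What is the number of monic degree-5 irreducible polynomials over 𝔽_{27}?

2869776

x^(27^5) − x is the product of all monic irreducibles of degree dividing 5; Möbius inversion gives N = (1/5) Σ μ(5/d)·27^d.
Divisors of 5: 1, 5; μ(5/d) for each: -1, 1.
Σ = − 27^1 + 27^5 = 14348880.
N = 14348880/5 = 2869776.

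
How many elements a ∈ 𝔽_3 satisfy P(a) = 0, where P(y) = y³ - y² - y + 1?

2

Evaluate at each of the 3 elements of 𝔽_3:
P(0) = 1; P(1) = 0 → root; P(2) = 0 → root.
Roots: {1, 2}.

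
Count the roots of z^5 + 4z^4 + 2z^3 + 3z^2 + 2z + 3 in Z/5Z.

2

Write P(z) = z^5 + 4z^4 + 2z^3 + 3z^2 + 2z + 3.
Evaluate at each of the 5 elements of Z/5Z:
P(0) = 3; P(1) = 0 → root; P(2) = 1; P(3) = 2; P(4) = 0 → root.
Roots: {1, 4}.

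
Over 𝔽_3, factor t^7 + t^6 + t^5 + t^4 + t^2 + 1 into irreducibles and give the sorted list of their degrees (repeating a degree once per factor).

1, 1, 2, 3

Write h(t) = t^7 + t^6 + t^5 + t^4 + t^2 + 1.
Roots in 𝔽_3: h(0) = 1; h(1) = 0 → root; h(2) = 2.
Linear factors from roots: (t + 2).
Complete factorization: h(t) = (t + 2)^2·(t^2 + 1)·(t^3 + 2t + 1).
Factor degrees with multiplicity: 1 + 1 + 2 + 3 = 7.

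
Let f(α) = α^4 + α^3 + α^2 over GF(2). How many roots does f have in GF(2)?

1

Evaluate at each of the 2 elements of GF(2):
f(0) = 0 → root; f(1) = 1.
Roots: {0}.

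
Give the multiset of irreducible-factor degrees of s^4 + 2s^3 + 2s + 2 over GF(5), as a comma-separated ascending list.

Write h(s) = s^4 + 2s^3 + 2s + 2.
Roots in GF(5): h(0) = 2; h(1) = 2; h(2) = 3; h(3) = 3; h(4) = 4.
Complete factorization: h(s) = (s^4 + 2s^3 + 2s + 2).
Factor degrees with multiplicity: 4 = 4.

4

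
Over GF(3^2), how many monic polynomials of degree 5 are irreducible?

By the necklace-counting formula, N_9(5) = (1/5) Σ_{d|5} μ(5/d)·9^d.
Divisors of 5: 1, 5; μ(5/d) for each: -1, 1.
Σ = − 9^1 + 9^5 = 59040.
N = 59040/5 = 11808.

11808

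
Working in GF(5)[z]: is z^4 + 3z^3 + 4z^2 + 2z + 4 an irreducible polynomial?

Write g(z) = z^4 + 3z^3 + 4z^2 + 2z + 4.
Check for roots in GF(5): g(0) = 4; g(1) = 4; g(2) = 4; g(3) = 3; g(4) = 4.
No roots, so no linear factors.
Degree-2 irreducible divisors: test the 10 monic irreducibles of degree 2 over GF(5).
None of them divide g (all give nonzero remainder).
No irreducible factor of degree ≤ 2 exists, so g is irreducible over GF(5).

Yes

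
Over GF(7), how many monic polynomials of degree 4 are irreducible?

x^(7^4) − x is the product of all monic irreducibles of degree dividing 4; Möbius inversion gives N = (1/4) Σ μ(4/d)·7^d.
Divisors of 4: 1, 2, 4; μ(4/d) for each: 0, -1, 1.
Σ = − 7^2 + 7^4 = 2352.
N = 2352/4 = 588.

588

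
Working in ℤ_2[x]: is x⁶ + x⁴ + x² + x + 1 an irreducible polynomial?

Yes

Write f(x) = x⁶ + x⁴ + x² + x + 1.
Check for roots in ℤ_2: f(0) = 1; f(1) = 1.
No roots, so no linear factors.
Monic irreducibles of degree 2 over GF(2): x² + x + 1.
None of them divide f (all give nonzero remainder).
Monic irreducibles of degree 3 over GF(2): x³ + x + 1, x³ + x² + 1.
None of them divide f (all give nonzero remainder).
No irreducible factor of degree ≤ 3 exists, so f is irreducible over GF(2).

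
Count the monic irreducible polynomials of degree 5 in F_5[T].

x^(5^5) − x is the product of all monic irreducibles of degree dividing 5; Möbius inversion gives N = (1/5) Σ μ(5/d)·5^d.
Divisors of 5: 1, 5; μ(5/d) for each: -1, 1.
Σ = − 5^1 + 5^5 = 3120.
N = 3120/5 = 624.

624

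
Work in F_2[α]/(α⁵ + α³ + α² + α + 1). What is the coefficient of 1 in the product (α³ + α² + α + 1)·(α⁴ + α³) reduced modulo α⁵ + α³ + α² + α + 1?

Multiply in F_2[α]: (α³ + α² + α + 1)·(α⁴ + α³) = α⁷ + α³.
Reduce using α⁵ ≡ α³ + α² + α + 1 (mod α⁵ + α³ + α² + α + 1).
Reduced: α⁴ + α³ + α + 1.

1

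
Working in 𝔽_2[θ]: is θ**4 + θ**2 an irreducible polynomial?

Write P(θ) = θ**4 + θ**2.
Check for roots in 𝔽_2: P(0) = 0 → root; P(1) = 0 → root.
P(0) = 0, so (θ) divides P(θ); P is reducible.

No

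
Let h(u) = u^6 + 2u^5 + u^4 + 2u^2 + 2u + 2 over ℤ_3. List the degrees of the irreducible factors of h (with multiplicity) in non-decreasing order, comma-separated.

3, 3

Roots in ℤ_3: h(0) = 2; h(1) = 1; h(2) = 2.
Complete factorization: h(u) = (u^3 + u^2 + u + 2)·(u^3 + u^2 + 2u + 1).
Factor degrees with multiplicity: 3 + 3 = 6.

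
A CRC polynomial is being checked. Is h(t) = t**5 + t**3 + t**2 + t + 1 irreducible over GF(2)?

Check for roots in GF(2): h(0) = 1; h(1) = 1.
No roots, so no linear factors.
Monic irreducibles of degree 2 over GF(2): t**2 + t + 1.
None of them divide h (all give nonzero remainder).
No irreducible factor of degree ≤ 2 exists, so h is irreducible over GF(2).

Yes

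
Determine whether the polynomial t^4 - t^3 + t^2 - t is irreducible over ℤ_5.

Write m(t) = t^4 - t^3 + t^2 - t.
Check for roots in ℤ_5: m(0) = 0 → root; m(1) = 0 → root; m(2) = 0 → root; m(3) = 0 → root; m(4) = 4.
m(0) = 0, so (t) divides m(t); m is reducible.

No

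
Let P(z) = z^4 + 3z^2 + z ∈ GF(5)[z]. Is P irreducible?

Check for roots in GF(5): P(0) = 0 → root; P(1) = 0 → root; P(2) = 0 → root; P(3) = 1; P(4) = 3.
P(0) = 0, so (z) divides P(z); P is reducible.

No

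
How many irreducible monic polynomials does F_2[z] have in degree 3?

2

Gauss's count: N_{2}(3) = (1/3) Σ_{d|3} μ(3/d)·2^d.
Divisors of 3: 1, 3; μ(3/d) for each: -1, 1.
Σ = − 2^1 + 2^3 = 6.
N = 6/3 = 2.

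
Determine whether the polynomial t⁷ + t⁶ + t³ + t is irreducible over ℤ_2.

No

Write g(t) = t⁷ + t⁶ + t³ + t.
Check for roots in ℤ_2: g(0) = 0 → root; g(1) = 0 → root.
g(0) = 0, so (t) divides g(t); g is reducible.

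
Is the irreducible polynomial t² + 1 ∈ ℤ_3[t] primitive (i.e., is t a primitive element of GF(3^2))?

No

Write f(t) = t² + 1.
|GF(3^2)^×| = 3^2 − 1 = 8. Prime factorization: 8 = 2^3.
f is primitive ⇔ t has order 8 in GF(3)[t]/(f), i.e. t^(8/q) ≠ 1 for each prime q | 8.
t^(4) mod f = 1
Since t^(4) = 1, the order of t divides 4 < 8; not primitive.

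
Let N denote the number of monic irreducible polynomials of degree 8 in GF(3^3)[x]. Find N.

35303625630

The number of monic irreducibles of degree 8 over GF(27) is (1/8)·Σ_{d∣8} μ(8/d) 27^d.
Divisors of 8: 1, 2, 4, 8; μ(8/d) for each: 0, 0, -1, 1.
Σ = − 27^4 + 27^8 = 282429005040.
N = 282429005040/8 = 35303625630.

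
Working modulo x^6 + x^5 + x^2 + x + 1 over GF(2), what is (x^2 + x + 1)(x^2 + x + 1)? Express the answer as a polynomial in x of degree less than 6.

Multiply in GF(2)[x]: (x^2 + x + 1)·(x^2 + x + 1) = x^4 + x^2 + 1.
Reduced: x^4 + x^2 + 1.

x^4 + x^2 + 1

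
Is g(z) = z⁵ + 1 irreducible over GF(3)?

No

Check for roots in GF(3): g(0) = 1; g(1) = 2; g(2) = 0 → root.
g(2) = 0, so (z − 2) divides g(z); g is reducible.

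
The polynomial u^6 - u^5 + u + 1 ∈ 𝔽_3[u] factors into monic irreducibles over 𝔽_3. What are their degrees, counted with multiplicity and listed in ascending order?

2, 2, 2

Write f(u) = u^6 - u^5 + u + 1.
Roots in 𝔽_3: f(0) = 1; f(1) = 2; f(2) = 2.
Complete factorization: f(u) = (u^2 + 1)·(u^2 + u - 1)^2.
Factor degrees with multiplicity: 2 + 2 + 2 = 6.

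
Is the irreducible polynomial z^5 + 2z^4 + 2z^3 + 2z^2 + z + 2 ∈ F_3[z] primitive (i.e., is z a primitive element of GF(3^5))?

No

Write f(z) = z^5 + 2z^4 + 2z^3 + 2z^2 + z + 2.
|GF(3^5)^×| = 3^5 − 1 = 242. Prime factorization: 242 = 2·11^2.
f is primitive ⇔ z has order 242 in GF(3)[z]/(f), i.e. z^(242/q) ≠ 1 for each prime q | 242.
z^(121) mod f = 1
z^(22) mod f = z^4 + z^2 + 2z.
Since z^(121) = 1, the order of z divides 121 < 242; not primitive.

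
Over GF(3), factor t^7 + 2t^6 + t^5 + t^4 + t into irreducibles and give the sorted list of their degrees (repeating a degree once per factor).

1, 1, 1, 1, 3

Write h(t) = t^7 + 2t^6 + t^5 + t^4 + t.
Roots in GF(3): h(0) = 0 → root; h(1) = 0 → root; h(2) = 0 → root.
Linear factors from roots: (t), (t + 2), (t + 1).
Complete factorization: h(t) = (t)·(t + 2)·(t + 1)^2·(t^3 + t^2 + t + 2).
Factor degrees with multiplicity: 1 + 1 + 1 + 1 + 3 = 7.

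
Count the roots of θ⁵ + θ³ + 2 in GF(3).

Write P(θ) = θ⁵ + θ³ + 2.
Evaluate at each of the 3 elements of GF(3):
P(0) = 2; P(1) = 1; P(2) = 0 → root.
Roots: {2}.

1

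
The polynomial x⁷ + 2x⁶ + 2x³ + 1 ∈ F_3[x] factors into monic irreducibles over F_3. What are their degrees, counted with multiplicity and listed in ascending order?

Write f(x) = x⁷ + 2x⁶ + 2x³ + 1.
Roots in F_3: f(0) = 1; f(1) = 0 → root; f(2) = 0 → root.
Linear factors from roots: (x + 2), (x + 1).
Complete factorization: f(x) = (x + 1)·(x + 2)·(x² + 2x + 2)·(x³ + 2x + 1).
Factor degrees with multiplicity: 1 + 1 + 2 + 3 = 7.

1, 1, 2, 3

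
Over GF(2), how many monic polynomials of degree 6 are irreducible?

Gauss's count: N_{2}(6) = (1/6) Σ_{d|6} μ(6/d)·2^d.
Divisors of 6: 1, 2, 3, 6; μ(6/d) for each: 1, -1, -1, 1.
Σ = 2^1 − 2^2 − 2^3 + 2^6 = 54.
N = 54/6 = 9.

9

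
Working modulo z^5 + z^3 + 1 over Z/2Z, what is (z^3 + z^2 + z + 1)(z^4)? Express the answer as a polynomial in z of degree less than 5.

Multiply in Z/2Z[z]: (z^3 + z^2 + z + 1)·(z^4) = z^7 + z^6 + z^5 + z^4.
Reduce using z^5 ≡ z^3 + 1 (mod z^5 + z^3 + 1).
Reduced: z^2 + z.

z^2 + z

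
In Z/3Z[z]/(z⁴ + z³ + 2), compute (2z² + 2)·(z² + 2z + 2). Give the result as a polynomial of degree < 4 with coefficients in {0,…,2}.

2z^3 + z

Multiply in Z/3Z[z]: (2z² + 2)·(z² + 2z + 2) = 2z⁴ + z³ + z + 1.
Reduce using z⁴ ≡ 2z³ + 1 (mod z⁴ + z³ + 2).
Reduced: 2z³ + z.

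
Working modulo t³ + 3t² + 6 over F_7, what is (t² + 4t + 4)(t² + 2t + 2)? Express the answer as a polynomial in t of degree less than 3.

Multiply in F_7[t]: (t² + 4t + 4)·(t² + 2t + 2) = t⁴ + 6t³ + 2t + 1.
Reduce using t³ ≡ 4t² + 1 (mod t³ + 3t² + 6).
Reduced: 5t² + 3t + 4.

5t^2 + 3t + 4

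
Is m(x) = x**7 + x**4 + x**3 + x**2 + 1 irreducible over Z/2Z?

Yes

Check for roots in Z/2Z: m(0) = 1; m(1) = 1.
No roots, so no linear factors.
Monic irreducibles of degree 2 over GF(2): x**2 + x + 1.
None of them divide m (all give nonzero remainder).
Monic irreducibles of degree 3 over GF(2): x**3 + x + 1, x**3 + x**2 + 1.
None of them divide m (all give nonzero remainder).
No irreducible factor of degree ≤ 3 exists, so m is irreducible over GF(2).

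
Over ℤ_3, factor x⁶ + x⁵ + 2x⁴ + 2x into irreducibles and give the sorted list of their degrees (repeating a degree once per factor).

1, 1, 1, 1, 2

Write h(x) = x⁶ + x⁵ + 2x⁴ + 2x.
Roots in ℤ_3: h(0) = 0 → root; h(1) = 0 → root; h(2) = 0 → root.
Linear factors from roots: (x), (x + 2), (x + 1).
Complete factorization: h(x) = (x)·(x + 1)·(x + 2)^2·(x² + 2x + 2).
Factor degrees with multiplicity: 1 + 1 + 1 + 1 + 2 = 6.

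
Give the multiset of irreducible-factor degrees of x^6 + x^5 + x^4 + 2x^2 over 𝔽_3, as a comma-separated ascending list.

Write g(x) = x^6 + x^5 + x^4 + 2x^2.
Roots in 𝔽_3: g(0) = 0 → root; g(1) = 2; g(2) = 0 → root.
Linear factors from roots: (x), (x + 1).
Complete factorization: g(x) = (x)^2·(x + 1)^2·(x^2 + 2x + 2).
Factor degrees with multiplicity: 1 + 1 + 1 + 1 + 2 = 6.

1, 1, 1, 1, 2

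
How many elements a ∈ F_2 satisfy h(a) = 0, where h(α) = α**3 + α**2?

2

Evaluate at each of the 2 elements of F_2:
h(0) = 0 → root; h(1) = 0 → root.
Roots: {0, 1}.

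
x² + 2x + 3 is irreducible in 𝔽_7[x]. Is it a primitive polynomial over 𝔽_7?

Yes

Write f(x) = x² + 2x + 3.
|GF(7^2)^×| = 7^2 − 1 = 48. Prime factorization: 48 = 2^4·3.
f is primitive ⇔ x has order 48 in GF(7)[x]/(f), i.e. x^(48/q) ≠ 1 for each prime q | 48.
x^(24) mod f = 6.
x^(16) mod f = 2.
None equal 1, so x has full order 48; f is primitive.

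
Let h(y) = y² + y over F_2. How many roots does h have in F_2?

2

Evaluate at each of the 2 elements of F_2:
h(0) = 0 → root; h(1) = 0 → root.
Roots: {0, 1}.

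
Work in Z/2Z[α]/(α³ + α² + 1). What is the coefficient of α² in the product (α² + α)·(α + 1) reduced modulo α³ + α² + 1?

Multiply in Z/2Z[α]: (α² + α)·(α + 1) = α³ + α.
Reduce using α³ ≡ α² + 1 (mod α³ + α² + 1).
Reduced: α² + α + 1.

1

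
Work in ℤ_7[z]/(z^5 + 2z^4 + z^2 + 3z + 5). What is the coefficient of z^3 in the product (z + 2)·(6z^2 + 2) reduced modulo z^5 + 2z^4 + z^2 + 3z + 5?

Multiply in ℤ_7[z]: (z + 2)·(6z^2 + 2) = 6z^3 + 5z^2 + 2z + 4.
Reduced: 6z^3 + 5z^2 + 2z + 4.

6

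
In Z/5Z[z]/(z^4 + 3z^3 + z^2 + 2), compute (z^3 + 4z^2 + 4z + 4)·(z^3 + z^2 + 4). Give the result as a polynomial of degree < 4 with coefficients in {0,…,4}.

Multiply in Z/5Z[z]: (z^3 + 4z^2 + 4z + 4)·(z^3 + z^2 + 4) = z^6 + 3z^4 + 2z^3 + z + 1.
Reduce using z^4 ≡ 2z^3 + 4z^2 + 3 (mod z^4 + 3z^3 + z^2 + 2).
Reduced: 2z^3 + 2z^2 + 2z + 4.

2z^3 + 2z^2 + 2z + 4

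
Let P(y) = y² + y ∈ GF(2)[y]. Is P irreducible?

No

Check for roots in GF(2): P(0) = 0 → root; P(1) = 0 → root.
P(0) = 0, so (y) divides P(y); P is reducible.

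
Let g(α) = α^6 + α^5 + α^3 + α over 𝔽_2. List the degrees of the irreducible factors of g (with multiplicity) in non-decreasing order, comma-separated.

Roots in 𝔽_2: g(0) = 0 → root; g(1) = 0 → root.
Linear factors from roots: (α), (α + 1).
Complete factorization: g(α) = (α)·(α + 1)·(α^4 + α + 1).
Factor degrees with multiplicity: 1 + 1 + 4 = 6.

1, 1, 4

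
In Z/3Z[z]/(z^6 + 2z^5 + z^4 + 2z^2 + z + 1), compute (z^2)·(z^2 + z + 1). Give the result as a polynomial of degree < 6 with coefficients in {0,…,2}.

z^4 + z^3 + z^2

Multiply in Z/3Z[z]: (z^2)·(z^2 + z + 1) = z^4 + z^3 + z^2.
Reduced: z^4 + z^3 + z^2.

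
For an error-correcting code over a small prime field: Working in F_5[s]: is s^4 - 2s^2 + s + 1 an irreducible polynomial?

Write m(s) = s^4 - 2s^2 + s + 1.
Check for roots in F_5: m(0) = 1; m(1) = 1; m(2) = 1; m(3) = 2; m(4) = 4.
No roots, so no linear factors.
Degree-2 irreducible divisors: test the 10 monic irreducibles of degree 2 over GF(5).
None of them divide m (all give nonzero remainder).
No irreducible factor of degree ≤ 2 exists, so m is irreducible over GF(5).

Yes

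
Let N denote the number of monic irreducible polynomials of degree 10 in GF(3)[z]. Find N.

5880

Gauss's count: N_{3}(10) = (1/10) Σ_{d|10} μ(10/d)·3^d.
Divisors of 10: 1, 2, 5, 10; μ(10/d) for each: 1, -1, -1, 1.
Σ = 3^1 − 3^2 − 3^5 + 3^10 = 58800.
N = 58800/10 = 5880.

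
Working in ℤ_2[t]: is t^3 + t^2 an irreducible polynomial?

No

Write g(t) = t^3 + t^2.
Check for roots in ℤ_2: g(0) = 0 → root; g(1) = 0 → root.
g(0) = 0, so (t) divides g(t); g is reducible.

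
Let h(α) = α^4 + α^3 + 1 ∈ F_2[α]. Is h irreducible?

Yes

Check for roots in F_2: h(0) = 1; h(1) = 1.
No roots, so no linear factors.
Monic irreducibles of degree 2 over GF(2): α^2 + α + 1.
None of them divide h (all give nonzero remainder).
No irreducible factor of degree ≤ 2 exists, so h is irreducible over GF(2).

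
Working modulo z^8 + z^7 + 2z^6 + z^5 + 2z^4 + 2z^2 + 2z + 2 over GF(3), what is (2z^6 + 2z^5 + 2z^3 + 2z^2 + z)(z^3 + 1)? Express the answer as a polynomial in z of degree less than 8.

2z^7 + 2z^6 + z^4 + z^3 + z^2

Multiply in GF(3)[z]: (2z^6 + 2z^5 + 2z^3 + 2z^2 + z)·(z^3 + 1) = 2z^9 + 2z^8 + z^6 + z^5 + z^4 + 2z^3 + 2z^2 + z.
Reduce using z^8 ≡ 2z^7 + z^6 + 2z^5 + z^4 + z^2 + z + 1 (mod z^8 + z^7 + 2z^6 + z^5 + 2z^4 + 2z^2 + 2z + 2).
Reduced: 2z^7 + 2z^6 + z^4 + z^3 + z^2.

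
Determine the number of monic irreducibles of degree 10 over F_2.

Gauss's count: N_{2}(10) = (1/10) Σ_{d|10} μ(10/d)·2^d.
Divisors of 10: 1, 2, 5, 10; μ(10/d) for each: 1, -1, -1, 1.
Σ = 2^1 − 2^2 − 2^5 + 2^10 = 990.
N = 990/10 = 99.

99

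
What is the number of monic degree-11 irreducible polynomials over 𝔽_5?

Gauss's count: N_{5}(11) = (1/11) Σ_{d|11} μ(11/d)·5^d.
Divisors of 11: 1, 11; μ(11/d) for each: -1, 1.
Σ = − 5^1 + 5^11 = 48828120.
N = 48828120/11 = 4438920.

4438920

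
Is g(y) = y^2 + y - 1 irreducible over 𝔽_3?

Yes

Check for roots in 𝔽_3: g(0) = 2; g(1) = 1; g(2) = 2.
No roots. A degree-2 polynomial over a field with no linear factor is irreducible.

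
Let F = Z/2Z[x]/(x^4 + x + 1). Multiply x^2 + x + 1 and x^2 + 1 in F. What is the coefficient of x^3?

1

Multiply in Z/2Z[x]: (x^2 + x + 1)·(x^2 + 1) = x^4 + x^3 + x + 1.
Reduce using x^4 ≡ x + 1 (mod x^4 + x + 1).
Reduced: x^3.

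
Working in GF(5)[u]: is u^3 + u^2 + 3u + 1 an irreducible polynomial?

Yes

Write m(u) = u^3 + u^2 + 3u + 1.
Check for roots in GF(5): m(0) = 1; m(1) = 1; m(2) = 4; m(3) = 1; m(4) = 3.
No roots. A degree-3 polynomial over a field with no linear factor is irreducible.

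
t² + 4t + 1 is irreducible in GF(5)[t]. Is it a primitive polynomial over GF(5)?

No

Write f(t) = t² + 4t + 1.
|GF(5^2)^×| = 5^2 − 1 = 24. Prime factorization: 24 = 2^3·3.
f is primitive ⇔ t has order 24 in GF(5)[t]/(f), i.e. t^(24/q) ≠ 1 for each prime q | 24.
t^(12) mod f = 1
t^(8) mod f = t + 4.
Since t^(12) = 1, the order of t divides 12 < 24; not primitive.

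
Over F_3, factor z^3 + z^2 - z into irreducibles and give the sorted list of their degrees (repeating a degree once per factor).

1, 2

Write h(z) = z^3 + z^2 - z.
Roots in F_3: h(0) = 0 → root; h(1) = 1; h(2) = 1.
Linear factors from roots: (z).
Complete factorization: h(z) = (z)·(z^2 + z - 1).
Factor degrees with multiplicity: 1 + 2 = 3.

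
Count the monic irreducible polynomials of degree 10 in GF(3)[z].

x^(3^10) − x is the product of all monic irreducibles of degree dividing 10; Möbius inversion gives N = (1/10) Σ μ(10/d)·3^d.
Divisors of 10: 1, 2, 5, 10; μ(10/d) for each: 1, -1, -1, 1.
Σ = 3^1 − 3^2 − 3^5 + 3^10 = 58800.
N = 58800/10 = 5880.

5880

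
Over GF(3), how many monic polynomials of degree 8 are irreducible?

810

By the necklace-counting formula, N_3(8) = (1/8) Σ_{d|8} μ(8/d)·3^d.
Divisors of 8: 1, 2, 4, 8; μ(8/d) for each: 0, 0, -1, 1.
Σ = − 3^4 + 3^8 = 6480.
N = 6480/8 = 810.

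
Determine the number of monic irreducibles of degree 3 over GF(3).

8

x^(3^3) − x is the product of all monic irreducibles of degree dividing 3; Möbius inversion gives N = (1/3) Σ μ(3/d)·3^d.
Divisors of 3: 1, 3; μ(3/d) for each: -1, 1.
Σ = − 3^1 + 3^3 = 24.
N = 24/3 = 8.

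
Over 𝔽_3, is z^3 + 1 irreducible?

Write P(z) = z^3 + 1.
Check for roots in 𝔽_3: P(0) = 1; P(1) = 2; P(2) = 0 → root.
P(2) = 0, so (z − 2) divides P(z); P is reducible.

No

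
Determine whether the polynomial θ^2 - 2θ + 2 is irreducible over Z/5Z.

No

Write m(θ) = θ^2 - 2θ + 2.
Check for roots in Z/5Z: m(0) = 2; m(1) = 1; m(2) = 2; m(3) = 0 → root; m(4) = 0 → root.
m(3) = 0, so (θ − 3) divides m(θ); m is reducible.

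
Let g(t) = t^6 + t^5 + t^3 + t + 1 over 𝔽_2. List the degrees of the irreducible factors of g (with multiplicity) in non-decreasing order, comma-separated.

2, 2, 2

Roots in 𝔽_2: g(0) = 1; g(1) = 1.
Complete factorization: g(t) = (t^2 + t + 1)^3.
Factor degrees with multiplicity: 2 + 2 + 2 = 6.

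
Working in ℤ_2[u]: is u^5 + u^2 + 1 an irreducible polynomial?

Yes

Write h(u) = u^5 + u^2 + 1.
Check for roots in ℤ_2: h(0) = 1; h(1) = 1.
No roots, so no linear factors.
Monic irreducibles of degree 2 over GF(2): u^2 + u + 1.
None of them divide h (all give nonzero remainder).
No irreducible factor of degree ≤ 2 exists, so h is irreducible over GF(2).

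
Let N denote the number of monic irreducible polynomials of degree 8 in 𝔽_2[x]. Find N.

30

The number of monic irreducibles of degree 8 over GF(2) is (1/8)·Σ_{d∣8} μ(8/d) 2^d.
Divisors of 8: 1, 2, 4, 8; μ(8/d) for each: 0, 0, -1, 1.
Σ = − 2^4 + 2^8 = 240.
N = 240/8 = 30.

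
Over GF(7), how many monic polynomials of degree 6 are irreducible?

By the necklace-counting formula, N_7(6) = (1/6) Σ_{d|6} μ(6/d)·7^d.
Divisors of 6: 1, 2, 3, 6; μ(6/d) for each: 1, -1, -1, 1.
Σ = 7^1 − 7^2 − 7^3 + 7^6 = 117264.
N = 117264/6 = 19544.

19544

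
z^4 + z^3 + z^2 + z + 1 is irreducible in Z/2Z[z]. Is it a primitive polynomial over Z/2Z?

No

Write f(z) = z^4 + z^3 + z^2 + z + 1.
|GF(2^4)^×| = 2^4 − 1 = 15. Prime factorization: 15 = 3·5.
f is primitive ⇔ z has order 15 in GF(2)[z]/(f), i.e. z^(15/q) ≠ 1 for each prime q | 15.
z^(5) mod f = 1
z^(3) mod f = z^3.
Since z^(5) = 1, the order of z divides 5 < 15; not primitive.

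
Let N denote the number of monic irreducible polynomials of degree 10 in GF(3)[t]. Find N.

5880

The number of monic irreducibles of degree 10 over GF(3) is (1/10)·Σ_{d∣10} μ(10/d) 3^d.
Divisors of 10: 1, 2, 5, 10; μ(10/d) for each: 1, -1, -1, 1.
Σ = 3^1 − 3^2 − 3^5 + 3^10 = 58800.
N = 58800/10 = 5880.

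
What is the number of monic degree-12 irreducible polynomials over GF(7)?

By the necklace-counting formula, N_7(12) = (1/12) Σ_{d|12} μ(12/d)·7^d.
Divisors of 12: 1, 2, 3, 4, 6, 12; μ(12/d) for each: 0, 1, 0, -1, -1, 1.
Σ = 7^2 − 7^4 − 7^6 + 7^12 = 13841167200.
N = 13841167200/12 = 1153430600.

1153430600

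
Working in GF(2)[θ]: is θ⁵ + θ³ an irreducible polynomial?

No

Write m(θ) = θ⁵ + θ³.
Check for roots in GF(2): m(0) = 0 → root; m(1) = 0 → root.
m(0) = 0, so (θ) divides m(θ); m is reducible.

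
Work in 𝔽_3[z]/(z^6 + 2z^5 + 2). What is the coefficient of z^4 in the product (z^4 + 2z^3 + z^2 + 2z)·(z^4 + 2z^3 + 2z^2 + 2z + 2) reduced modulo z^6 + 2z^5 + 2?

0

Multiply in 𝔽_3[z]: (z^4 + 2z^3 + z^2 + 2z)·(z^4 + 2z^3 + 2z^2 + 2z + 2) = z^8 + z^7 + z^6 + z^5 + z^3 + z.
Reduce using z^6 ≡ z^5 + 1 (mod z^6 + 2z^5 + 2).
Reduced: z^5 + z^3 + z^2.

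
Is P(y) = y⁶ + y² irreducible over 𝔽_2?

No

Check for roots in 𝔽_2: P(0) = 0 → root; P(1) = 0 → root.
P(0) = 0, so (y) divides P(y); P is reducible.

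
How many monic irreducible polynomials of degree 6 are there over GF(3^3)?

x^(27^6) − x is the product of all monic irreducibles of degree dividing 6; Möbius inversion gives N = (1/6) Σ μ(6/d)·27^d.
Divisors of 6: 1, 2, 3, 6; μ(6/d) for each: 1, -1, -1, 1.
Σ = 27^1 − 27^2 − 27^3 + 27^6 = 387400104.
N = 387400104/6 = 64566684.

64566684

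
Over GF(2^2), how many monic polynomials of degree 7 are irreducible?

By the necklace-counting formula, N_4(7) = (1/7) Σ_{d|7} μ(7/d)·4^d.
Divisors of 7: 1, 7; μ(7/d) for each: -1, 1.
Σ = − 4^1 + 4^7 = 16380.
N = 16380/7 = 2340.

2340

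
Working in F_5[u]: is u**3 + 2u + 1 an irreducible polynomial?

Yes

Write g(u) = u**3 + 2u + 1.
Check for roots in F_5: g(0) = 1; g(1) = 4; g(2) = 3; g(3) = 4; g(4) = 3.
No roots. A degree-3 polynomial over a field with no linear factor is irreducible.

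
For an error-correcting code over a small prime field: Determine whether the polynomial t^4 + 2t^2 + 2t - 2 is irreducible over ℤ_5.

Write g(t) = t^4 + 2t^2 + 2t - 2.
Check for roots in ℤ_5: g(0) = 3; g(1) = 3; g(2) = 1; g(3) = 3; g(4) = 4.
No roots, so no linear factors.
Degree-2 irreducible divisors: test the 10 monic irreducibles of degree 2 over GF(5).
None of them divide g (all give nonzero remainder).
No irreducible factor of degree ≤ 2 exists, so g is irreducible over GF(5).

Yes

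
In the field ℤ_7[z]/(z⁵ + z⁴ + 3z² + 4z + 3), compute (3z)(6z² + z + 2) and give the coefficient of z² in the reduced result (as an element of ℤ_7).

3

Multiply in ℤ_7[z]: (3z)·(6z² + z + 2) = 4z³ + 3z² + 6z.
Reduced: 4z³ + 3z² + 6z.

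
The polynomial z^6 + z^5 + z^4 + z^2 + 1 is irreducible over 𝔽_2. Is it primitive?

Write f(z) = z^6 + z^5 + z^4 + z^2 + 1.
|GF(2^6)^×| = 2^6 − 1 = 63. Prime factorization: 63 = 3^2·7.
f is primitive ⇔ z has order 63 in GF(2)[z]/(f), i.e. z^(63/q) ≠ 1 for each prime q | 63.
z^(21) mod f = 1
z^(9) mod f = z^3 + 1.
Since z^(21) = 1, the order of z divides 21 < 63; not primitive.

No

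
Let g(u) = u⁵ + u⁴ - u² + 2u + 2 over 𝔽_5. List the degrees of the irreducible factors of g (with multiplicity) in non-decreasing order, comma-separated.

Roots in 𝔽_5: g(0) = 2; g(1) = 0 → root; g(2) = 0 → root; g(3) = 3; g(4) = 4.
Linear factors from roots: (u - 1), (u - 2).
Complete factorization: g(u) = (u - 1)·(u - 2)^2·(u² + u + 2).
Factor degrees with multiplicity: 1 + 1 + 1 + 2 = 5.

1, 1, 1, 2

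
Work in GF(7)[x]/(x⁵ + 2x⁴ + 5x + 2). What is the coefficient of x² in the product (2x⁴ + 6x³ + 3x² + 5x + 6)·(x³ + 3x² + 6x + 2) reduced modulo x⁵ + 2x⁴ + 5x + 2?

Multiply in GF(7)[x]: (2x⁴ + 6x³ + 3x² + 5x + 6)·(x³ + 3x² + 6x + 2) = 2x⁷ + 5x⁶ + 5x⁵ + 5x⁴ + 2x³ + 5x² + 4x + 5.
Reduce using x⁵ ≡ 5x⁴ + 2x + 5 (mod x⁵ + 2x⁴ + 5x + 2).
Reduced: 6x⁴ + 6x³ + 3x² + x + 6.

3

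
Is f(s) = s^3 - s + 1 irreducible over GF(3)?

Yes

Check for roots in GF(3): f(0) = 1; f(1) = 1; f(2) = 1.
No roots. A degree-3 polynomial over a field with no linear factor is irreducible.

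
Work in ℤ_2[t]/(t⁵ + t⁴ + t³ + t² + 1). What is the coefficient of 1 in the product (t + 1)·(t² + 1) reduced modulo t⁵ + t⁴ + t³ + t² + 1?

Multiply in ℤ_2[t]: (t + 1)·(t² + 1) = t³ + t² + t + 1.
Reduced: t³ + t² + t + 1.

1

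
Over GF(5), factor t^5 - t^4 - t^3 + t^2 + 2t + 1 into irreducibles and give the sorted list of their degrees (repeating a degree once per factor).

5

Write h(t) = t^5 - t^4 - t^3 + t^2 + 2t + 1.
Roots in GF(5): h(0) = 1; h(1) = 3; h(2) = 2; h(3) = 1; h(4) = 4.
Complete factorization: h(t) = (t^5 - t^4 - t^3 + t^2 + 2t + 1).
Factor degrees with multiplicity: 5 = 5.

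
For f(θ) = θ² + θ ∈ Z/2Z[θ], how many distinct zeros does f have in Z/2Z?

2

Evaluate at each of the 2 elements of Z/2Z:
f(0) = 0 → root; f(1) = 0 → root.
Roots: {0, 1}.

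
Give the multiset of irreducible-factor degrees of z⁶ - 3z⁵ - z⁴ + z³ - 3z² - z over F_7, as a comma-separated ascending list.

1, 1, 1, 1, 2

Write h(z) = z⁶ - 3z⁵ - z⁴ + z³ - 3z² - z.
Linear factors from roots: (z), (z - 3), (z + 2), (z + 1).
Complete factorization: h(z) = (z)·(z + 1)·(z + 2)·(z - 3)·(z² - 3z - 1).
Factor degrees with multiplicity: 1 + 1 + 1 + 1 + 2 = 6.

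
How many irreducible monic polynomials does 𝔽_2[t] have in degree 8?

30

By the necklace-counting formula, N_2(8) = (1/8) Σ_{d|8} μ(8/d)·2^d.
Divisors of 8: 1, 2, 4, 8; μ(8/d) for each: 0, 0, -1, 1.
Σ = − 2^4 + 2^8 = 240.
N = 240/8 = 30.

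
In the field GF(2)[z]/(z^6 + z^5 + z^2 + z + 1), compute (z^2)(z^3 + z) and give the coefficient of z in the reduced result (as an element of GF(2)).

0

Multiply in GF(2)[z]: (z^2)·(z^3 + z) = z^5 + z^3.
Reduced: z^5 + z^3.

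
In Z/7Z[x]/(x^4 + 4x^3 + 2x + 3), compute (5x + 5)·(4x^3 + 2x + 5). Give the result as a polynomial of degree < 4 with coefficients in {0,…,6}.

Multiply in Z/7Z[x]: (5x + 5)·(4x^3 + 2x + 5) = 6x^4 + 6x^3 + 3x^2 + 4.
Reduce using x^4 ≡ 3x^3 + 5x + 4 (mod x^4 + 4x^3 + 2x + 3).
Reduced: 3x^3 + 3x^2 + 2x.

3x^3 + 3x^2 + 2x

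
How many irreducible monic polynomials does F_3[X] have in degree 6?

116

By the necklace-counting formula, N_3(6) = (1/6) Σ_{d|6} μ(6/d)·3^d.
Divisors of 6: 1, 2, 3, 6; μ(6/d) for each: 1, -1, -1, 1.
Σ = 3^1 − 3^2 − 3^3 + 3^6 = 696.
N = 696/6 = 116.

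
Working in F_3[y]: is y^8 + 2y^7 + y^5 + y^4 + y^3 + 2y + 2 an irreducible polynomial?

Yes

Write m(y) = y^8 + 2y^7 + y^5 + y^4 + y^3 + 2y + 2.
Check for roots in F_3: m(0) = 2; m(1) = 1; m(2) = 1.
No roots, so no linear factors.
Monic irreducibles of degree 2 over GF(3): y^2 + 1, y^2 + y + 2, y^2 + 2y + 2.
None of them divide m (all give nonzero remainder).
Degree-3 irreducible divisors: test the 8 monic irreducibles of degree 3 over GF(3).
None of them divide m (all give nonzero remainder).
Degree-4 irreducible divisors: test the 18 monic irreducibles of degree 4 over GF(3).
None of them divide m (all give nonzero remainder).
No irreducible factor of degree ≤ 4 exists, so m is irreducible over GF(3).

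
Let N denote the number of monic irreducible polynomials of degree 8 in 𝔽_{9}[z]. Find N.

Gauss's count: N_{9}(8) = (1/8) Σ_{d|8} μ(8/d)·9^d.
Divisors of 8: 1, 2, 4, 8; μ(8/d) for each: 0, 0, -1, 1.
Σ = − 9^4 + 9^8 = 43040160.
N = 43040160/8 = 5380020.

5380020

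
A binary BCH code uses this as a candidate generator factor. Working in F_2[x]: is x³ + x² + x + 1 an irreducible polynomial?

No

Write f(x) = x³ + x² + x + 1.
Check for roots in F_2: f(0) = 1; f(1) = 0 → root.
f(1) = 0, so (x − 1) divides f(x); f is reducible.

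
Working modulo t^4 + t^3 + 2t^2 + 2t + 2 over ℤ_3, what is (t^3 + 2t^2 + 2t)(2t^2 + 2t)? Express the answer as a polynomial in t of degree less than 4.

t^2 + 1

Multiply in ℤ_3[t]: (t^3 + 2t^2 + 2t)·(2t^2 + 2t) = 2t^5 + 2t^3 + t^2.
Reduce using t^4 ≡ 2t^3 + t^2 + t + 1 (mod t^4 + t^3 + 2t^2 + 2t + 2).
Reduced: t^2 + 1.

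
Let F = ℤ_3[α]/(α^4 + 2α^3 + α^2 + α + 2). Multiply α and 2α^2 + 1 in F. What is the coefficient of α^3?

2

Multiply in ℤ_3[α]: (α)·(2α^2 + 1) = 2α^3 + α.
Reduced: 2α^3 + α.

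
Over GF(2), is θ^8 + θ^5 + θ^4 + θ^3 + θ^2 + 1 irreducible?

Write P(θ) = θ^8 + θ^5 + θ^4 + θ^3 + θ^2 + 1.
Check for roots in GF(2): P(0) = 1; P(1) = 0 → root.
P(1) = 0, so (θ − 1) divides P(θ); P is reducible.

No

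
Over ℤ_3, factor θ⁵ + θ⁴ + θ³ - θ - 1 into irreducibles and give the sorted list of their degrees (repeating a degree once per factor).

2, 3

Write f(θ) = θ⁵ + θ⁴ + θ³ - θ - 1.
Roots in ℤ_3: f(0) = 2; f(1) = 1; f(2) = 2.
Complete factorization: f(θ) = (θ² + θ - 1)·(θ³ - θ + 1).
Factor degrees with multiplicity: 2 + 3 = 5.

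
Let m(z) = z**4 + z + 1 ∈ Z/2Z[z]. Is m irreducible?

Yes

Check for roots in Z/2Z: m(0) = 1; m(1) = 1.
No roots, so no linear factors.
Monic irreducibles of degree 2 over GF(2): z**2 + z + 1.
None of them divide m (all give nonzero remainder).
No irreducible factor of degree ≤ 2 exists, so m is irreducible over GF(2).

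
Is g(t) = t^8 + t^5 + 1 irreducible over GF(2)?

No

Check for roots in GF(2): g(0) = 1; g(1) = 1.
No roots, so no linear factors.
Monic irreducibles of degree 2 over GF(2): t^2 + t + 1.
None of them divide g (all give nonzero remainder).
Monic irreducibles of degree 3 over GF(2): t^3 + t + 1, t^3 + t^2 + 1.
t^3 + t^2 + 1 divides g: g(t) = (t^3 + t^2 + 1)·(t^5 + t^4 + t^3 + t^2 + 1).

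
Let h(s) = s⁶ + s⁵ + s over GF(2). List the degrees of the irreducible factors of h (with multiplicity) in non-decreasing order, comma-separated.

1, 2, 3

Roots in GF(2): h(0) = 0 → root; h(1) = 1.
Linear factors from roots: (s).
Complete factorization: h(s) = (s)·(s² + s + 1)·(s³ + s + 1).
Factor degrees with multiplicity: 1 + 2 + 3 = 6.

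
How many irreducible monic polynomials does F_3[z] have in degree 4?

Gauss's count: N_{3}(4) = (1/4) Σ_{d|4} μ(4/d)·3^d.
Divisors of 4: 1, 2, 4; μ(4/d) for each: 0, -1, 1.
Σ = − 3^2 + 3^4 = 72.
N = 72/4 = 18.

18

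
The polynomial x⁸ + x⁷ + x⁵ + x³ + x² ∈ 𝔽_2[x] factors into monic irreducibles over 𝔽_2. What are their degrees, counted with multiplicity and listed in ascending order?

Write h(x) = x⁸ + x⁷ + x⁵ + x³ + x².
Roots in 𝔽_2: h(0) = 0 → root; h(1) = 1.
Linear factors from roots: (x).
Complete factorization: h(x) = (x)^2·(x² + x + 1)^3.
Factor degrees with multiplicity: 1 + 1 + 2 + 2 + 2 = 8.

1, 1, 2, 2, 2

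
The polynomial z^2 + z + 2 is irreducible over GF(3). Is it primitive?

Yes

Write f(z) = z^2 + z + 2.
|GF(3^2)^×| = 3^2 − 1 = 8. Prime factorization: 8 = 2^3.
f is primitive ⇔ z has order 8 in GF(3)[z]/(f), i.e. z^(8/q) ≠ 1 for each prime q | 8.
z^(4) mod f = 2.
None equal 1, so z has full order 8; f is primitive.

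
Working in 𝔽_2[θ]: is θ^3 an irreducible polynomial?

Write g(θ) = θ^3.
Check for roots in 𝔽_2: g(0) = 0 → root; g(1) = 1.
g(0) = 0, so (θ) divides g(θ); g is reducible.

No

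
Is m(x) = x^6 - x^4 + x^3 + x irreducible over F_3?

No

Check for roots in F_3: m(0) = 0 → root; m(1) = 2; m(2) = 1.
m(0) = 0, so (x) divides m(x); m is reducible.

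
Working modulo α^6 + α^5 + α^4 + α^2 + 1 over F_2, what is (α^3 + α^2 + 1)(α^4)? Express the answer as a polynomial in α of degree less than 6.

Multiply in F_2[α]: (α^3 + α^2 + 1)·(α^4) = α^7 + α^6 + α^4.
Reduce using α^6 ≡ α^5 + α^4 + α^2 + 1 (mod α^6 + α^5 + α^4 + α^2 + 1).
Reduced: α^5 + α^4 + α^3 + α.

α^5 + α^4 + α^3 + α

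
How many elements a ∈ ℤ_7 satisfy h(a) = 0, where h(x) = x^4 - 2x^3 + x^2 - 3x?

3

Evaluate at each of the 7 elements of ℤ_7:
h(0) = 0 → root; h(1) = 4; h(2) = 5; h(3) = 6; h(4) = 6; h(5) = 0 → root; h(6) = 0 → root.
Roots: {0, 5, 6}.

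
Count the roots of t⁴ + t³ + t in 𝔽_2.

Write P(t) = t⁴ + t³ + t.
Evaluate at each of the 2 elements of 𝔽_2:
P(0) = 0 → root; P(1) = 1.
Roots: {0}.

1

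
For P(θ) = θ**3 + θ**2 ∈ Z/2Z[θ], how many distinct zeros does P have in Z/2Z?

Evaluate at each of the 2 elements of Z/2Z:
P(0) = 0 → root; P(1) = 0 → root.
Roots: {0, 1}.

2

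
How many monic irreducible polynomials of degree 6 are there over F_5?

2580

x^(5^6) − x is the product of all monic irreducibles of degree dividing 6; Möbius inversion gives N = (1/6) Σ μ(6/d)·5^d.
Divisors of 6: 1, 2, 3, 6; μ(6/d) for each: 1, -1, -1, 1.
Σ = 5^1 − 5^2 − 5^3 + 5^6 = 15480.
N = 15480/6 = 2580.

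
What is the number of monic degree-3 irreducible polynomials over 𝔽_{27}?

6552

By the necklace-counting formula, N_27(3) = (1/3) Σ_{d|3} μ(3/d)·27^d.
Divisors of 3: 1, 3; μ(3/d) for each: -1, 1.
Σ = − 27^1 + 27^3 = 19656.
N = 19656/3 = 6552.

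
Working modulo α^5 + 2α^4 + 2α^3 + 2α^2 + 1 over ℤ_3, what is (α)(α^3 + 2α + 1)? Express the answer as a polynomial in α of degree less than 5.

Multiply in ℤ_3[α]: (α)·(α^3 + 2α + 1) = α^4 + 2α^2 + α.
Reduced: α^4 + 2α^2 + α.

α^4 + 2α^2 + α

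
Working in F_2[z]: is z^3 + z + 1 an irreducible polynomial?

Yes

Write g(z) = z^3 + z + 1.
Check for roots in F_2: g(0) = 1; g(1) = 1.
No roots. A degree-3 polynomial over a field with no linear factor is irreducible.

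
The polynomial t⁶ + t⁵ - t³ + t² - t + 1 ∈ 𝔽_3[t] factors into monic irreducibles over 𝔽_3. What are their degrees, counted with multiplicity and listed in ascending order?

Write h(t) = t⁶ + t⁵ - t³ + t² - t + 1.
Roots in 𝔽_3: h(0) = 1; h(1) = 2; h(2) = 1.
Complete factorization: h(t) = (t⁶ + t⁵ - t³ + t² - t + 1).
Factor degrees with multiplicity: 6 = 6.

6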